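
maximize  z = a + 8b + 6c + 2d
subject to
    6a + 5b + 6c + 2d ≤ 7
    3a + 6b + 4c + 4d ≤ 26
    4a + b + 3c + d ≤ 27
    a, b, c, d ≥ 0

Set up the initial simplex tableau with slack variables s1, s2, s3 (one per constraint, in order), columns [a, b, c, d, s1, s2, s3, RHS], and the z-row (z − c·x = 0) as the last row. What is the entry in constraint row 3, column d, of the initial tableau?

Constraint 3 has coefficient 1 on d.

1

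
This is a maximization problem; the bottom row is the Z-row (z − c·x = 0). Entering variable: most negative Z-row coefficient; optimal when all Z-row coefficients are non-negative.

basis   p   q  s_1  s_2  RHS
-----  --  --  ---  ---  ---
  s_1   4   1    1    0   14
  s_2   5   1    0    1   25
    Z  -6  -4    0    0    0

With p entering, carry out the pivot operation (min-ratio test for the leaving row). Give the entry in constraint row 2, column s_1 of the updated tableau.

-5/4

Ratio test on column p — row 1: 14/4 = 7/2; row 2: 25/5 = 5. Minimum is 7/2 at row 1 (s_1 leaves); pivot element 4.
Divide row 1 by 4; eliminate column p from the other rows.
Row 2 update in column s_1: 0 − 5·(1/4) = -5/4.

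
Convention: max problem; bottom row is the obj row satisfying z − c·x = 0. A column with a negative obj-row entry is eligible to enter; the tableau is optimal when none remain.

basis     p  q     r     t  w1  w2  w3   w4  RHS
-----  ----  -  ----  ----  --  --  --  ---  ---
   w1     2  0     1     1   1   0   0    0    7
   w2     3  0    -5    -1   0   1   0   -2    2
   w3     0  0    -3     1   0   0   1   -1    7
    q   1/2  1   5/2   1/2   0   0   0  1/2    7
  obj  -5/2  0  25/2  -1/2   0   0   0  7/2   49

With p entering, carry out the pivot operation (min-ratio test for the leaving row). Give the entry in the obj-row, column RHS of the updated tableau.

152/3

Ratio test on column p — row 1: 7/2 = 7/2; row 2: 2/3 = 2/3; row 3: entry 0 ≤ 0; row 4: 7/(1/2) = 14. Minimum is 2/3 at row 2 (w2 leaves); pivot element 3.
Divide row 2 by 3; eliminate column p from the other rows.
obj-row update in column RHS: 49 − (-5/2)·(2/3) = 152/3.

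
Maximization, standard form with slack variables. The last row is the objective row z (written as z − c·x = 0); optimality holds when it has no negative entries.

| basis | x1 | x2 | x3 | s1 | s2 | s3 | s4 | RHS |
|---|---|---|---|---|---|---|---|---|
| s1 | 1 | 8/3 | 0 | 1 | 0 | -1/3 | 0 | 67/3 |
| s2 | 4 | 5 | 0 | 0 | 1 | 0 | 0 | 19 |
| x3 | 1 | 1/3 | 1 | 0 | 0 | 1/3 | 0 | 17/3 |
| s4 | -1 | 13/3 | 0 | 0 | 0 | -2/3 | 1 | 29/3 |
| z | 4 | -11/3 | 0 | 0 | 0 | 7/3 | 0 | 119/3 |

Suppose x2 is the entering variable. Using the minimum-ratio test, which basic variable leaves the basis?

Column x2 entries and ratios — s1: (67/3)/(8/3) = 67/8; s2: 19/5 = 19/5; x3: (17/3)/(1/3) = 17; s4: (29/3)/(13/3) = 29/13.
Smallest ratio is 29/13 in the row of s4, so s4 leaves.

s4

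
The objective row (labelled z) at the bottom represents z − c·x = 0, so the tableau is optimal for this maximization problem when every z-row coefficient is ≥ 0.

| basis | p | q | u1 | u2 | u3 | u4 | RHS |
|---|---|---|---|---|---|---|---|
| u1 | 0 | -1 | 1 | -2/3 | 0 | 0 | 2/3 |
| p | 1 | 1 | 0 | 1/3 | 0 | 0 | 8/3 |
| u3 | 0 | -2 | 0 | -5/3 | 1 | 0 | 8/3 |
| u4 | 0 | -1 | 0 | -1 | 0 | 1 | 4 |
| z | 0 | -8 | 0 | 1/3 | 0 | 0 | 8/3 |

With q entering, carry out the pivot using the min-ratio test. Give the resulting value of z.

24

Ratio test on column q — row 1: entry -1 ≤ 0; row 2: (8/3)/1 = 8/3; row 3: entry -2 ≤ 0; row 4: entry -1 ≤ 0. Minimum is 8/3 at row 2 (p leaves); pivot element 1.
Pivot on row 2; the z-row RHS becomes 8/3 − (-8)·(8/3) = 24.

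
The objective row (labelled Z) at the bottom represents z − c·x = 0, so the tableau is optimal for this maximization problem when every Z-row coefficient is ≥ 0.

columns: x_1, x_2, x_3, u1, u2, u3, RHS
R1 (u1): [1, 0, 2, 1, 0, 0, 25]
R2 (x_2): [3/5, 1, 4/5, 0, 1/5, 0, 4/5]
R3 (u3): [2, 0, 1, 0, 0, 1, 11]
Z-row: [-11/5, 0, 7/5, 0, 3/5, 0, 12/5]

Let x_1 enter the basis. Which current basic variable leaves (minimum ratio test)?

Column x_1 entries and ratios — u1: 25/1 = 25; x_2: (4/5)/(3/5) = 4/3; u3: 11/2 = 11/2.
Smallest ratio is 4/3 in the row of x_2, so x_2 leaves.

x_2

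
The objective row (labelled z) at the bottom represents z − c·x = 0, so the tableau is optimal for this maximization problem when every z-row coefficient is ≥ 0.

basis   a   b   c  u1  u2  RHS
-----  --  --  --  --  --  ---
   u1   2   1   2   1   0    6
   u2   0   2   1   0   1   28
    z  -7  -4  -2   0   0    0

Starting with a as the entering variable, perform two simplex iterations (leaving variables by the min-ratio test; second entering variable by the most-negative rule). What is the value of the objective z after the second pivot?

24

Ratio test on column a — row 1: 6/2 = 3; row 2: entry 0 ≤ 0. Minimum is 3 at row 1 (u1 leaves); pivot element 2.
Pivot on row 1; the z-row RHS becomes 0 − (-7)·3 = 21.
Next entering variable (most negative z-row entry -1/2): b.
Ratio test on column b — row 1: 3/(1/2) = 6; row 2: 28/2 = 14. Minimum is 6 at row 1 (a leaves); pivot element 1/2.
After the second pivot the z-row RHS is 21 − (-1/2)·6 = 24.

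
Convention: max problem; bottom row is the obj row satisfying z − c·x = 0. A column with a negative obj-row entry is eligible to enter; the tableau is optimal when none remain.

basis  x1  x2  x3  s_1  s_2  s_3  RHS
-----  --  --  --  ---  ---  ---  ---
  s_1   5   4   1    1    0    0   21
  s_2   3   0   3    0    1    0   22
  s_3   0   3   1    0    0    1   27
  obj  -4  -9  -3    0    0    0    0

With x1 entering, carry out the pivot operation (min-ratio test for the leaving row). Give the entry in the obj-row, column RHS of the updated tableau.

Ratio test on column x1 — row 1: 21/5 = 21/5; row 2: 22/3 = 22/3; row 3: entry 0 ≤ 0. Minimum is 21/5 at row 1 (s_1 leaves); pivot element 5.
Divide row 1 by 5; eliminate column x1 from the other rows.
obj-row update in column RHS: 0 − (-4)·(21/5) = 84/5.

84/5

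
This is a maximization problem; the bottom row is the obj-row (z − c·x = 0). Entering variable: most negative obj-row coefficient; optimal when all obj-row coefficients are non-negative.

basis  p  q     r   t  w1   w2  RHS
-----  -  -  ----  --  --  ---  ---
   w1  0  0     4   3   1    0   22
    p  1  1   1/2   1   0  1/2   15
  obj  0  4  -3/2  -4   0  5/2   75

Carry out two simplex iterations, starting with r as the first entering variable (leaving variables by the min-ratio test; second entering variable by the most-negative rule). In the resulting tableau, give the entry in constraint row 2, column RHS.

23/3

Ratio test on column r — row 1: 22/4 = 11/2; row 2: 15/(1/2) = 30. Minimum is 11/2 at row 1 (w1 leaves); pivot element 4.
Divide row 1 by 4; eliminate column r from the other rows.
Second iteration: most negative obj-row entry is -23/8 in column t, so t enters.
Ratio test on column t — row 1: (11/2)/(3/4) = 22/3; row 2: (49/4)/(5/8) = 98/5. Minimum is 22/3 at row 1 (r leaves); pivot element 3/4.
Divide row 1 by 3/4; eliminate column t from the other rows.
After both pivots, the entry at constraint row 2, column RHS is 23/3.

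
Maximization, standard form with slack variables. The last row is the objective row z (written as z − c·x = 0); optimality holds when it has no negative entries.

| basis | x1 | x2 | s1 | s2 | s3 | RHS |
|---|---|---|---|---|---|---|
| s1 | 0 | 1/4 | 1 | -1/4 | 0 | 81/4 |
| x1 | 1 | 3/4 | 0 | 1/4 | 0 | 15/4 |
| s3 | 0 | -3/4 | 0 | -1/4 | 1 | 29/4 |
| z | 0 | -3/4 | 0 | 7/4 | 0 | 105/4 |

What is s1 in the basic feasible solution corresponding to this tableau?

81/4

s1 is basic (row 1); its value is the RHS of that row, 81/4.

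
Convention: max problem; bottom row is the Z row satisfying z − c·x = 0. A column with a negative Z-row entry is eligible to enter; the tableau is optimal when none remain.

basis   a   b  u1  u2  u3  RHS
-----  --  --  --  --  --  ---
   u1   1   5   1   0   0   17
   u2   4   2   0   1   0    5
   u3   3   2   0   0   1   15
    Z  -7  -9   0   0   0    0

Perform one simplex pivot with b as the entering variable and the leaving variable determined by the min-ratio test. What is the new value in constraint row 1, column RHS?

9/2

Ratio test on column b — row 1: 17/5 = 17/5; row 2: 5/2 = 5/2; row 3: 15/2 = 15/2. Minimum is 5/2 at row 2 (u2 leaves); pivot element 2.
Divide row 2 by 2; eliminate column b from the other rows.
Row 1 update in column RHS: 17 − 5·(5/2) = 9/2.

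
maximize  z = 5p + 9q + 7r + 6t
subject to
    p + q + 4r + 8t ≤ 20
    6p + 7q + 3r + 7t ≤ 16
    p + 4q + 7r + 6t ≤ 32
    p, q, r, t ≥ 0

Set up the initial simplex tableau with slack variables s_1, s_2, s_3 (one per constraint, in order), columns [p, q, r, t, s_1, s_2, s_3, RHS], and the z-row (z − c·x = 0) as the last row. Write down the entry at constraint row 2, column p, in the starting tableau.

Constraint 2 has coefficient 6 on p.

6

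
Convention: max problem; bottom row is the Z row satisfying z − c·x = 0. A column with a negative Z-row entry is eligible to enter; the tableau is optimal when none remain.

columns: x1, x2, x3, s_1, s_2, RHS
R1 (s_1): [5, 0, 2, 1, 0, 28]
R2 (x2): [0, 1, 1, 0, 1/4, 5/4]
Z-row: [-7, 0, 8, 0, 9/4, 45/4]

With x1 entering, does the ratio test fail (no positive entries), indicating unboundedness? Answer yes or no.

Column x1 has positive entries in row(s) 1, so the ratio test bounds it — not unbounded.

no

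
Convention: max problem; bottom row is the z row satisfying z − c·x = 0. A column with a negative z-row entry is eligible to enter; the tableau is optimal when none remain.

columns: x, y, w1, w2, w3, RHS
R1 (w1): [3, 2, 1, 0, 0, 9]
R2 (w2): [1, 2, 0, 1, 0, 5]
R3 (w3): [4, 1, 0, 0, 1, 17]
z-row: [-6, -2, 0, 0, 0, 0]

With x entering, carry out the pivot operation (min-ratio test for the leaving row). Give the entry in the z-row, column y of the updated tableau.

2

Ratio test on column x — row 1: 9/3 = 3; row 2: 5/1 = 5; row 3: 17/4 = 17/4. Minimum is 3 at row 1 (w1 leaves); pivot element 3.
Divide row 1 by 3; eliminate column x from the other rows.
z-row update in column y: -2 − (-6)·(2/3) = 2.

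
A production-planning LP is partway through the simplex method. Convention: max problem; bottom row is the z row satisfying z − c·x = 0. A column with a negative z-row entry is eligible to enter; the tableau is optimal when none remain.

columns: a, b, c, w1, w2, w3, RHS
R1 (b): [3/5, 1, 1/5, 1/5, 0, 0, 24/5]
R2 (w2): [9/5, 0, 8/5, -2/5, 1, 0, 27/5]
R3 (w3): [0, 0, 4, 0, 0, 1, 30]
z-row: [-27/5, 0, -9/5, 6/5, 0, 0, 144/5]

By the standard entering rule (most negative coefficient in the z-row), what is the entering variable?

a

Negative z-row entries: a: -27/5, c: -9/5.
The most negative is -27/5 in column a, so a enters.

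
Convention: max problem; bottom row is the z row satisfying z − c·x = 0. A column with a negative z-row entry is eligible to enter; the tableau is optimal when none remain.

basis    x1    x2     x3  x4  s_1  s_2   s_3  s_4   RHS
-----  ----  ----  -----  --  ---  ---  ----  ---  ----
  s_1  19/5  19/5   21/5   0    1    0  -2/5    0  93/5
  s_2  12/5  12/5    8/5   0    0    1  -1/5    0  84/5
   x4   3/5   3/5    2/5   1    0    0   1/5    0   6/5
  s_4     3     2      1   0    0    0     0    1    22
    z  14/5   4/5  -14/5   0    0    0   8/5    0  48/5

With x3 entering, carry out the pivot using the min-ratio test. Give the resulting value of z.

18

Ratio test on column x3 — row 1: (93/5)/(21/5) = 31/7; row 2: (84/5)/(8/5) = 21/2; row 3: (6/5)/(2/5) = 3; row 4: 22/1 = 22. Minimum is 3 at row 3 (x4 leaves); pivot element 2/5.
Pivot on row 3; the z-row RHS becomes 48/5 − (-14/5)·3 = 18.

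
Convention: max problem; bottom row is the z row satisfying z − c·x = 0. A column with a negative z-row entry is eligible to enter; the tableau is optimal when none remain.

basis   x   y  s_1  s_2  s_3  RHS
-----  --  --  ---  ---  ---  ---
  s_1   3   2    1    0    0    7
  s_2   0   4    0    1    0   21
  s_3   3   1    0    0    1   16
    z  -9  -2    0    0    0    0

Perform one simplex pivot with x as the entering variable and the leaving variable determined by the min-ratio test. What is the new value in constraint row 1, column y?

2/3

Ratio test on column x — row 1: 7/3 = 7/3; row 2: entry 0 ≤ 0; row 3: 16/3 = 16/3. Minimum is 7/3 at row 1 (s_1 leaves); pivot element 3.
Divide row 1 by 3; eliminate column x from the other rows.
In the new row 1, the y entry is the old entry divided by the pivot: 2/3 = 2/3.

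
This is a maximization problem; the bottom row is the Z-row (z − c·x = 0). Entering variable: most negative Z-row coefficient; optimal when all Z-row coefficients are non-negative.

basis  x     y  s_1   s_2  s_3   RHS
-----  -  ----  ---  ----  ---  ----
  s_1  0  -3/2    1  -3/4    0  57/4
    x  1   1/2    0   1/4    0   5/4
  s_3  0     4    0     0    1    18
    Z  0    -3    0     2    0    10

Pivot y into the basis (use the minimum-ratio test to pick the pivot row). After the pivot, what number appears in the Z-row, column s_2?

7/2

Ratio test on column y — row 1: entry -3/2 ≤ 0; row 2: (5/4)/(1/2) = 5/2; row 3: 18/4 = 9/2. Minimum is 5/2 at row 2 (x leaves); pivot element 1/2.
Divide row 2 by 1/2; eliminate column y from the other rows.
Z-row update in column s_2: 2 − (-3)·(1/2) = 7/2.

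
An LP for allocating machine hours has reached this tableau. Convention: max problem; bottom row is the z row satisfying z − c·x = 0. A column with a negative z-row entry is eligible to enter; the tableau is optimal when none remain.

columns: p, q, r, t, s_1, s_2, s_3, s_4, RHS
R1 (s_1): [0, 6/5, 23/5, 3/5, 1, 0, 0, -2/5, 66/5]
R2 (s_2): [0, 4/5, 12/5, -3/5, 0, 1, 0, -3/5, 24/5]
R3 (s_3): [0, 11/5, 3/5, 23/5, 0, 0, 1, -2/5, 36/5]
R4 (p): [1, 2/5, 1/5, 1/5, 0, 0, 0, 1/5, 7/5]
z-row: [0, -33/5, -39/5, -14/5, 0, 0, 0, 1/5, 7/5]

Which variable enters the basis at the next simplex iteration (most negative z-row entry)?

r

Negative z-row entries: q: -33/5, r: -39/5, t: -14/5.
The most negative is -39/5 in column r, so r enters.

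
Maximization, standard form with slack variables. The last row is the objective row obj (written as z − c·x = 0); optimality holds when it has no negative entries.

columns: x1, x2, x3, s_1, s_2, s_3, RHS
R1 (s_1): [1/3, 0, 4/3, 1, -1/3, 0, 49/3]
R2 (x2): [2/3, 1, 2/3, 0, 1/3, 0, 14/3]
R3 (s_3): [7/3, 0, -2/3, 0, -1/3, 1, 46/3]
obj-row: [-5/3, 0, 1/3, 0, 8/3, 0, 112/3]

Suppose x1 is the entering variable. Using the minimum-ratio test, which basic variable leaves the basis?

Column x1 entries and ratios — s_1: (49/3)/(1/3) = 49; x2: (14/3)/(2/3) = 7; s_3: (46/3)/(7/3) = 46/7.
Smallest ratio is 46/7 in the row of s_3, so s_3 leaves.

s_3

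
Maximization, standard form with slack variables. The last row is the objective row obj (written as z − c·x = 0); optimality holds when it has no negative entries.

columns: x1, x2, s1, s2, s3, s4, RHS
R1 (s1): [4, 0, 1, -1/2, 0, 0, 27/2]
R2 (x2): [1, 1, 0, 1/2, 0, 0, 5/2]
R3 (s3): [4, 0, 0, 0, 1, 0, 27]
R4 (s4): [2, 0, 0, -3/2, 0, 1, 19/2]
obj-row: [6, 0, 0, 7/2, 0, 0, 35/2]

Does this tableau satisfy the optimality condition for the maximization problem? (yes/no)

Every obj-row coefficient is ≥ 0, so the tableau is optimal.

yes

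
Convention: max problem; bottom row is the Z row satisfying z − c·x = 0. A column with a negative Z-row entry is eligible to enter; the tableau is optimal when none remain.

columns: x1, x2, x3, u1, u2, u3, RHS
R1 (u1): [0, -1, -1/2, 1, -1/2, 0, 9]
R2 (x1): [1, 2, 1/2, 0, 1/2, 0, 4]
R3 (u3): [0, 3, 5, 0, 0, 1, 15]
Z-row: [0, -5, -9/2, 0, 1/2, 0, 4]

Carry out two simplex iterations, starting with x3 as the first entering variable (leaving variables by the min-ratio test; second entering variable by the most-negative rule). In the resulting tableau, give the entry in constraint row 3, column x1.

-6/17

Ratio test on column x3 — row 1: entry -1/2 ≤ 0; row 2: 4/(1/2) = 8; row 3: 15/5 = 3. Minimum is 3 at row 3 (u3 leaves); pivot element 5.
Divide row 3 by 5; eliminate column x3 from the other rows.
Second iteration: most negative Z-row entry is -23/10 in column x2, so x2 enters.
Ratio test on column x2 — row 1: entry -7/10 ≤ 0; row 2: (5/2)/(17/10) = 25/17; row 3: 3/(3/5) = 5. Minimum is 25/17 at row 2 (x1 leaves); pivot element 17/10.
Divide row 2 by 17/10; eliminate column x2 from the other rows.
After both pivots, the entry at constraint row 3, column x1 is -6/17.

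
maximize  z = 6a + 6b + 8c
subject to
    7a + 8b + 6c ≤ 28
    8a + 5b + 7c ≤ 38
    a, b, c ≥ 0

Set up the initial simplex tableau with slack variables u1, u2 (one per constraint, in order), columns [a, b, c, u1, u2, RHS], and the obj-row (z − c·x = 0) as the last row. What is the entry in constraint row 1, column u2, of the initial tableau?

Slack u2 belongs to constraint 2; its column is the unit vector e_2, so the entry in row 1 is 0.

0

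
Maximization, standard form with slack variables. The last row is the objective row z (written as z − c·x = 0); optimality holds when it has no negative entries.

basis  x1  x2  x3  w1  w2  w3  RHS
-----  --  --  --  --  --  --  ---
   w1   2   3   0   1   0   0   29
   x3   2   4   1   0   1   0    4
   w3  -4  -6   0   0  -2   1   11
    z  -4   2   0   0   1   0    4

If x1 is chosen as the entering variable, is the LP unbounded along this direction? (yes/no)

Column x1 has positive entries in row(s) 1, 2, so the ratio test bounds it — not unbounded.

no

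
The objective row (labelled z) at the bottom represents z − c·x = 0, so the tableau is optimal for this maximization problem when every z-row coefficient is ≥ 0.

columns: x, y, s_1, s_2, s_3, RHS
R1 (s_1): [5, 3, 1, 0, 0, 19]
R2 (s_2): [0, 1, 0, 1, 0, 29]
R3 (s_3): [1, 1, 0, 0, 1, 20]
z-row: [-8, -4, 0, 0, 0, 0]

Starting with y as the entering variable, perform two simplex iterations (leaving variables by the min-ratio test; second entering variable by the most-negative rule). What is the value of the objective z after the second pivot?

Ratio test on column y — row 1: 19/3 = 19/3; row 2: 29/1 = 29; row 3: 20/1 = 20. Minimum is 19/3 at row 1 (s_1 leaves); pivot element 3.
Pivot on row 1; the z-row RHS becomes 0 − (-4)·(19/3) = 76/3.
Next entering variable (most negative z-row entry -4/3): x.
Ratio test on column x — row 1: (19/3)/(5/3) = 19/5; row 2: entry -5/3 ≤ 0; row 3: entry -2/3 ≤ 0. Minimum is 19/5 at row 1 (y leaves); pivot element 5/3.
After the second pivot the z-row RHS is 76/3 − (-4/3)·(19/5) = 152/5.

152/5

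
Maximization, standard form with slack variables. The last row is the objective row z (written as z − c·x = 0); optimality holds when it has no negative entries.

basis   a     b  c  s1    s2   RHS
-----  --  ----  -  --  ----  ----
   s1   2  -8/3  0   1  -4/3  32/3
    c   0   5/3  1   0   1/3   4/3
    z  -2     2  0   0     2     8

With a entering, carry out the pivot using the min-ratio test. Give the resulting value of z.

56/3

Ratio test on column a — row 1: (32/3)/2 = 16/3; row 2: entry 0 ≤ 0. Minimum is 16/3 at row 1 (s1 leaves); pivot element 2.
Pivot on row 1; the z-row RHS becomes 8 − (-2)·(16/3) = 56/3.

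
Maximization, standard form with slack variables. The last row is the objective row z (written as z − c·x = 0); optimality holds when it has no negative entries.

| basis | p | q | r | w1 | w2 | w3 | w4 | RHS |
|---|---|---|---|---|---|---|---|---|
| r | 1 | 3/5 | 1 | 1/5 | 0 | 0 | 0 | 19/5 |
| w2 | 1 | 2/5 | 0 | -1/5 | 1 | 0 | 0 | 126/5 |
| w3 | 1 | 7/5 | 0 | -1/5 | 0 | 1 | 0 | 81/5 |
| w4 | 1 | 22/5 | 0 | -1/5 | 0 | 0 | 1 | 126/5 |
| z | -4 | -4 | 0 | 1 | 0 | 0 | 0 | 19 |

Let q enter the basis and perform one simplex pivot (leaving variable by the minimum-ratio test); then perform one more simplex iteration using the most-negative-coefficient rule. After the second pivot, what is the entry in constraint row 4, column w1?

-2/19

Ratio test on column q — row 1: (19/5)/(3/5) = 19/3; row 2: (126/5)/(2/5) = 63; row 3: (81/5)/(7/5) = 81/7; row 4: (126/5)/(22/5) = 63/11. Minimum is 63/11 at row 4 (w4 leaves); pivot element 22/5.
Divide row 4 by 22/5; eliminate column q from the other rows.
Second iteration: most negative z-row entry is -34/11 in column p, so p enters.
Ratio test on column p — row 1: (4/11)/(19/22) = 8/19; row 2: (252/11)/(10/11) = 126/5; row 3: (90/11)/(15/22) = 12; row 4: (63/11)/(5/22) = 126/5. Minimum is 8/19 at row 1 (r leaves); pivot element 19/22.
Divide row 1 by 19/22; eliminate column p from the other rows.
After both pivots, the entry at constraint row 4, column w1 is -2/19.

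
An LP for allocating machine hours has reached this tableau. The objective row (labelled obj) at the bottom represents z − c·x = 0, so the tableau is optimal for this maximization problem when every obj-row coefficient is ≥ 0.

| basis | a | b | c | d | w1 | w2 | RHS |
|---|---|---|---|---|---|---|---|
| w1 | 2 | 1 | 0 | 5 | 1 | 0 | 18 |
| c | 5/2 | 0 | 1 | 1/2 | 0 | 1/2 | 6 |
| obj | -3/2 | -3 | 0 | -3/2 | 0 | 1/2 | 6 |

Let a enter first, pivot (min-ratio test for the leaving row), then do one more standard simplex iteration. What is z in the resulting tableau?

246/5

Ratio test on column a — row 1: 18/2 = 9; row 2: 6/(5/2) = 12/5. Minimum is 12/5 at row 2 (c leaves); pivot element 5/2.
Pivot on row 2; the obj-row RHS becomes 6 − (-3/2)·(12/5) = 48/5.
Next entering variable (most negative obj-row entry -3): b.
Ratio test on column b — row 1: (66/5)/1 = 66/5; row 2: entry 0 ≤ 0. Minimum is 66/5 at row 1 (w1 leaves); pivot element 1.
After the second pivot the obj-row RHS is 48/5 − (-3)·(66/5) = 246/5.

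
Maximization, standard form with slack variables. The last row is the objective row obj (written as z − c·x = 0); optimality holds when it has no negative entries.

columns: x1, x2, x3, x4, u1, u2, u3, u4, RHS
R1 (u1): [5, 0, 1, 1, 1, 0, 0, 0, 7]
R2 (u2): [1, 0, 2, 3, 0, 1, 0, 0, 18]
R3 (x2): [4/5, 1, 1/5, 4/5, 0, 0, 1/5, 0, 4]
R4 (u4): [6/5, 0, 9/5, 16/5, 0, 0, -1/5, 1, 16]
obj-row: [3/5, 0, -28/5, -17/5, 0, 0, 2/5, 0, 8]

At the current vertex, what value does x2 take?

4

x2 is basic (row 3); its value is the RHS of that row, 4.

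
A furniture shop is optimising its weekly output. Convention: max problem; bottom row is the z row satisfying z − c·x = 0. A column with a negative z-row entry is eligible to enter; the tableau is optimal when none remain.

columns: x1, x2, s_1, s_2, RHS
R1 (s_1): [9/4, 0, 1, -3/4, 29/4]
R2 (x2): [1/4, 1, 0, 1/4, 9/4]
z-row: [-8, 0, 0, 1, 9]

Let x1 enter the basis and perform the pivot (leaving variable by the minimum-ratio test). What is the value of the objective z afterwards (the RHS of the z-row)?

Ratio test on column x1 — row 1: (29/4)/(9/4) = 29/9; row 2: (9/4)/(1/4) = 9. Minimum is 29/9 at row 1 (s_1 leaves); pivot element 9/4.
Pivot on row 1; the z-row RHS becomes 9 − (-8)·(29/9) = 313/9.

313/9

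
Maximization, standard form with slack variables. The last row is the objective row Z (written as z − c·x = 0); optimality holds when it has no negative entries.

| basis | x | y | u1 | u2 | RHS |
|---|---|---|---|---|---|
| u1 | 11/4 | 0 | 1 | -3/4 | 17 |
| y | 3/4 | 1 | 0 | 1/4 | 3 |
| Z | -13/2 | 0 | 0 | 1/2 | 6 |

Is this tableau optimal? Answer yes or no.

no

The Z-row has a negative entry -13/2 in column x, so it is not optimal.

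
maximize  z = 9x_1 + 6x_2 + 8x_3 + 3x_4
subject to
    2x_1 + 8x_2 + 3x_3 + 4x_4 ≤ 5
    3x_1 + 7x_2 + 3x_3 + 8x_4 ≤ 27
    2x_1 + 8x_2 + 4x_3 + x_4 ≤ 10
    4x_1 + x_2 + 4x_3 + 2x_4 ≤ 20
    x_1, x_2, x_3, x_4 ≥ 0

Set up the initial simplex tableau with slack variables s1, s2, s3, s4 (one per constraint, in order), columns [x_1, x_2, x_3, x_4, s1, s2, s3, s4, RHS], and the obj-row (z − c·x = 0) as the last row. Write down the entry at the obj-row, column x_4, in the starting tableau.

-3

The obj-row carries the negated objective coefficients: the x_4 entry is -3.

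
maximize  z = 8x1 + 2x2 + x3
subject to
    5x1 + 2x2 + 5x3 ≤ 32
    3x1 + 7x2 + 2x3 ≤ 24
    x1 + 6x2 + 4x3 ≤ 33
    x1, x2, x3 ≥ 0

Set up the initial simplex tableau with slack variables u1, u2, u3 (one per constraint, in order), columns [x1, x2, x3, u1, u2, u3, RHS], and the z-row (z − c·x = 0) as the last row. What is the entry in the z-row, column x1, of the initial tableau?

-8

The z-row carries the negated objective coefficients: the x1 entry is -8.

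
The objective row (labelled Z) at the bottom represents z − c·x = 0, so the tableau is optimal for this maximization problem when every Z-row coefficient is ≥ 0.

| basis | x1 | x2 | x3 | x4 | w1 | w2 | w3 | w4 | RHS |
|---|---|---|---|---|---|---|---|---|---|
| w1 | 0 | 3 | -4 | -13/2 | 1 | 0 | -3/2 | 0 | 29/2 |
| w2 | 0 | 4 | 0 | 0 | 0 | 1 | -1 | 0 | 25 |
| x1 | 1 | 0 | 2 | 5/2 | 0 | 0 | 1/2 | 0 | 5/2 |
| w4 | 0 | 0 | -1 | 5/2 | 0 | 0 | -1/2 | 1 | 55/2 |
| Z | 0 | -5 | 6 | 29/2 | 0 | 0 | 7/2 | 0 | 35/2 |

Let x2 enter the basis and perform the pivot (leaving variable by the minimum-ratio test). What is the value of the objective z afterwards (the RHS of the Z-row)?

125/3

Ratio test on column x2 — row 1: (29/2)/3 = 29/6; row 2: 25/4 = 25/4; row 3: entry 0 ≤ 0; row 4: entry 0 ≤ 0. Minimum is 29/6 at row 1 (w1 leaves); pivot element 3.
Pivot on row 1; the Z-row RHS becomes 35/2 − (-5)·(29/6) = 125/3.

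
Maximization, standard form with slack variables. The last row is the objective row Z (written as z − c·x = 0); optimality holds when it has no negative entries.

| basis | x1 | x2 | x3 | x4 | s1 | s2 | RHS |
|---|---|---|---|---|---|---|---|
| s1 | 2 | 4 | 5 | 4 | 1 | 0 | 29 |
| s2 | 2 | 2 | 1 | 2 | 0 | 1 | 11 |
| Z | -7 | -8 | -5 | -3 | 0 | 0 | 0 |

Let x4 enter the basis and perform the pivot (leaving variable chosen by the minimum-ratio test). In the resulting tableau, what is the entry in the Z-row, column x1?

-4

Ratio test on column x4 — row 1: 29/4 = 29/4; row 2: 11/2 = 11/2. Minimum is 11/2 at row 2 (s2 leaves); pivot element 2.
Divide row 2 by 2; eliminate column x4 from the other rows.
Z-row update in column x1: -7 − (-3)·1 = -4.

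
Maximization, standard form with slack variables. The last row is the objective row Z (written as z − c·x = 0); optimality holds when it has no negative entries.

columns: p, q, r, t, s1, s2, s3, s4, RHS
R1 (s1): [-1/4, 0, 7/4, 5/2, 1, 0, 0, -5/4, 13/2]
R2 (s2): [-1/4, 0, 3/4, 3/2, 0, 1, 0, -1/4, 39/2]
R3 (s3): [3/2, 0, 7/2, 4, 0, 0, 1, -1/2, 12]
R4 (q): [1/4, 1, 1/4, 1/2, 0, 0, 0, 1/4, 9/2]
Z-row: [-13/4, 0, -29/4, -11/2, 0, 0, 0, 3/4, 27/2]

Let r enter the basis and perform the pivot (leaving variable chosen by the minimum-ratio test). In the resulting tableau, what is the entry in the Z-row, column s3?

Ratio test on column r — row 1: (13/2)/(7/4) = 26/7; row 2: (39/2)/(3/4) = 26; row 3: 12/(7/2) = 24/7; row 4: (9/2)/(1/4) = 18. Minimum is 24/7 at row 3 (s3 leaves); pivot element 7/2.
Divide row 3 by 7/2; eliminate column r from the other rows.
Z-row update in column s3: 0 − (-29/4)·(2/7) = 29/14.

29/14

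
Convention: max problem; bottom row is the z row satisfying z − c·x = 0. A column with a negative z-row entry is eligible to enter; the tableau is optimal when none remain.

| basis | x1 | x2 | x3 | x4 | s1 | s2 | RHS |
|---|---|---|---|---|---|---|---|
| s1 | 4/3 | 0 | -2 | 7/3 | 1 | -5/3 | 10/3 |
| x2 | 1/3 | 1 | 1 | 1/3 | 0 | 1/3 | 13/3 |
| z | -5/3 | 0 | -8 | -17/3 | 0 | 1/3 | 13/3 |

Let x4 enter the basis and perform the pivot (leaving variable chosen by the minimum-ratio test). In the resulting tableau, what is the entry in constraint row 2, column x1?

Ratio test on column x4 — row 1: (10/3)/(7/3) = 10/7; row 2: (13/3)/(1/3) = 13. Minimum is 10/7 at row 1 (s1 leaves); pivot element 7/3.
Divide row 1 by 7/3; eliminate column x4 from the other rows.
Row 2 update in column x1: 1/3 − (1/3)·(4/7) = 1/7.

1/7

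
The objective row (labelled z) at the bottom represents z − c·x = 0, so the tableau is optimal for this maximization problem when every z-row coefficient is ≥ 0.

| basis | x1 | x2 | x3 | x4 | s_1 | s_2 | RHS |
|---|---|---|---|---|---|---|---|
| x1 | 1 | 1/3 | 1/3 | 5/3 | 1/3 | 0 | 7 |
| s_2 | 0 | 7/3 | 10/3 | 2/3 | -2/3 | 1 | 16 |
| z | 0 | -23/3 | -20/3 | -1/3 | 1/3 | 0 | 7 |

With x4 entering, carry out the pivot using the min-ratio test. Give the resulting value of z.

Ratio test on column x4 — row 1: 7/(5/3) = 21/5; row 2: 16/(2/3) = 24. Minimum is 21/5 at row 1 (x1 leaves); pivot element 5/3.
Pivot on row 1; the z-row RHS becomes 7 − (-1/3)·(21/5) = 42/5.

42/5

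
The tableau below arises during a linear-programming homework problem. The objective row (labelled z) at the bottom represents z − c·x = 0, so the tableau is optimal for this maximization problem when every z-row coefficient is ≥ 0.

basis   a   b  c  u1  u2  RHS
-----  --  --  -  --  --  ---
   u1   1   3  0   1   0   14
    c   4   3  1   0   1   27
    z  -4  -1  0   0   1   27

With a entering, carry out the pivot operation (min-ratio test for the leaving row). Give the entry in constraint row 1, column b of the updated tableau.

Ratio test on column a — row 1: 14/1 = 14; row 2: 27/4 = 27/4. Minimum is 27/4 at row 2 (c leaves); pivot element 4.
Divide row 2 by 4; eliminate column a from the other rows.
Row 1 update in column b: 3 − 1·(3/4) = 9/4.

9/4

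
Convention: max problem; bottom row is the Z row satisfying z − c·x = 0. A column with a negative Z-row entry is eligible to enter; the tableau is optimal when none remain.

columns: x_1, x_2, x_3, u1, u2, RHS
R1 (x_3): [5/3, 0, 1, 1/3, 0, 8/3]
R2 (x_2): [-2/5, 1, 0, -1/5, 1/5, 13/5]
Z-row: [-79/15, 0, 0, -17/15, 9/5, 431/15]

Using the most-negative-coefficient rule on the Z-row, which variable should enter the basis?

Negative Z-row entries: x_1: -79/15, u1: -17/15.
The most negative is -79/15 in column x_1, so x_1 enters.

x_1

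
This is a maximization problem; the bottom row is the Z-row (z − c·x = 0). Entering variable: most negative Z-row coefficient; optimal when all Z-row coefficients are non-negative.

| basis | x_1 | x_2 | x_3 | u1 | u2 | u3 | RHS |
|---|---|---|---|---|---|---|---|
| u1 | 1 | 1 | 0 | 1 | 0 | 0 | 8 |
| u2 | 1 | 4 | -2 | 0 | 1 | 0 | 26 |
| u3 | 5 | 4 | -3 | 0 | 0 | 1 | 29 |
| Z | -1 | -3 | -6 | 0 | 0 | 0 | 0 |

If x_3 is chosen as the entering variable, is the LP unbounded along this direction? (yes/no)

Every constraint-row entry in column x_3 is ≤ 0, so increasing x_3 is unbounded.

yes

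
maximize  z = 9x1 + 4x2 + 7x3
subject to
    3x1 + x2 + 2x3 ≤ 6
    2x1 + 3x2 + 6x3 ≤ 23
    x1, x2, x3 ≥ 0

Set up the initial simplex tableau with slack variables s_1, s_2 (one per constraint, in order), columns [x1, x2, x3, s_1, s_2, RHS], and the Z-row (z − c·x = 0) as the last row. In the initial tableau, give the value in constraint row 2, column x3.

Constraint 2 has coefficient 6 on x3.

6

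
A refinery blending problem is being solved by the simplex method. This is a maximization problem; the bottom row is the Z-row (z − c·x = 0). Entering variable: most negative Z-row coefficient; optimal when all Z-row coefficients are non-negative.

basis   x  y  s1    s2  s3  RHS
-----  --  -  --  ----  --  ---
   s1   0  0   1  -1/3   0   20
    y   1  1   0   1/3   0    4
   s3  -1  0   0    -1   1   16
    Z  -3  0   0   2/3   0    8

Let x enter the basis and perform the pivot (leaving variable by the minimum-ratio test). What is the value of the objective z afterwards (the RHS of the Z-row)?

Ratio test on column x — row 1: entry 0 ≤ 0; row 2: 4/1 = 4; row 3: entry -1 ≤ 0. Minimum is 4 at row 2 (y leaves); pivot element 1.
Pivot on row 2; the Z-row RHS becomes 8 − (-3)·4 = 20.

20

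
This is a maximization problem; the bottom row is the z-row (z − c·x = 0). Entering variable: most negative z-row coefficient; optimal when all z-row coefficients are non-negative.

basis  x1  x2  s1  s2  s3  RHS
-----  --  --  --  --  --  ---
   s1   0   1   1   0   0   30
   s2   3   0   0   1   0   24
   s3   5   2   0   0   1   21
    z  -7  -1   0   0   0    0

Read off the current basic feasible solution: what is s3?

21

s3 is basic (row 3); its value is the RHS of that row, 21.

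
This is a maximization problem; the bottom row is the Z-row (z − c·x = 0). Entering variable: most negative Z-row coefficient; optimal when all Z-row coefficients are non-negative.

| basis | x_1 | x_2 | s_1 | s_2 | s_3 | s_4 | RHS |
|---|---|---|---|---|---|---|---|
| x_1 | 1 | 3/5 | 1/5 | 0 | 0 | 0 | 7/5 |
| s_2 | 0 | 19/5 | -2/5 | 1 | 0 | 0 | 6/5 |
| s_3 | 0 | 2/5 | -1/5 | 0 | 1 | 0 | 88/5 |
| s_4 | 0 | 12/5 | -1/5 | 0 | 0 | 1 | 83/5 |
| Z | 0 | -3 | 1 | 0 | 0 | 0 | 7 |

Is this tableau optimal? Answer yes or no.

The Z-row has a negative entry -3 in column x_2, so it is not optimal.

no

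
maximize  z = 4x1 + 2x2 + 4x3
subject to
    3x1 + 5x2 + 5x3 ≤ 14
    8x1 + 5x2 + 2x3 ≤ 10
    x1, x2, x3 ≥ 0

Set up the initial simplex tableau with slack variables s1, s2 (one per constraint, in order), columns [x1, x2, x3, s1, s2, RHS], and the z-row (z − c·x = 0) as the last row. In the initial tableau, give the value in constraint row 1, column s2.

Slack s2 belongs to constraint 2; its column is the unit vector e_2, so the entry in row 1 is 0.

0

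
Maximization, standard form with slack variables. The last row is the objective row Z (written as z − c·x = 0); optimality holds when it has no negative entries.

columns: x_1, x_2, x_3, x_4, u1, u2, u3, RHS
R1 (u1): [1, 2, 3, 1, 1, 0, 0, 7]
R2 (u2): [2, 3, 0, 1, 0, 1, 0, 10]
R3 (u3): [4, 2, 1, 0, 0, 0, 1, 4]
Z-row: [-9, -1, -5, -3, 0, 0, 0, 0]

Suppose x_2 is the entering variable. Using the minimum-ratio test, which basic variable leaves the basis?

u3

Column x_2 entries and ratios — u1: 7/2 = 7/2; u2: 10/3 = 10/3; u3: 4/2 = 2.
Smallest ratio is 2 in the row of u3, so u3 leaves.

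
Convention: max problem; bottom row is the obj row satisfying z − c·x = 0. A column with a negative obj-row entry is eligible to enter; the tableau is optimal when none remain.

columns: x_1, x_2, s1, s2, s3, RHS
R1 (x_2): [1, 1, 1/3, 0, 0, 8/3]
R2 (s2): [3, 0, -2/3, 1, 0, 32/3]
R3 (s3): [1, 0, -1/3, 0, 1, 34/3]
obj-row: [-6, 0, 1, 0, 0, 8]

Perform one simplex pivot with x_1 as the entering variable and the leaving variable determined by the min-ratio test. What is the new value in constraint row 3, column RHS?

26/3

Ratio test on column x_1 — row 1: (8/3)/1 = 8/3; row 2: (32/3)/3 = 32/9; row 3: (34/3)/1 = 34/3. Minimum is 8/3 at row 1 (x_2 leaves); pivot element 1.
Divide row 1 by 1; eliminate column x_1 from the other rows.
Row 3 update in column RHS: 34/3 − 1·(8/3) = 26/3.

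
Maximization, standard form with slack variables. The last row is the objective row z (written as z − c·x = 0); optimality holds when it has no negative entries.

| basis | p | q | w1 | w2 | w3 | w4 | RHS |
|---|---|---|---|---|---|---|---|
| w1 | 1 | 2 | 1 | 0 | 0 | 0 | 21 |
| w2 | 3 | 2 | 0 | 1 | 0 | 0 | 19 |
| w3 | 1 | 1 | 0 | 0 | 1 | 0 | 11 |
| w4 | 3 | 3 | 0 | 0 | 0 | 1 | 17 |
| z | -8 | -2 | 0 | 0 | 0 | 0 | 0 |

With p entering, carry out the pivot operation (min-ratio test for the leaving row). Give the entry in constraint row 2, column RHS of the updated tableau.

2

Ratio test on column p — row 1: 21/1 = 21; row 2: 19/3 = 19/3; row 3: 11/1 = 11; row 4: 17/3 = 17/3. Minimum is 17/3 at row 4 (w4 leaves); pivot element 3.
Divide row 4 by 3; eliminate column p from the other rows.
Row 2 update in column RHS: 19 − 3·(17/3) = 2.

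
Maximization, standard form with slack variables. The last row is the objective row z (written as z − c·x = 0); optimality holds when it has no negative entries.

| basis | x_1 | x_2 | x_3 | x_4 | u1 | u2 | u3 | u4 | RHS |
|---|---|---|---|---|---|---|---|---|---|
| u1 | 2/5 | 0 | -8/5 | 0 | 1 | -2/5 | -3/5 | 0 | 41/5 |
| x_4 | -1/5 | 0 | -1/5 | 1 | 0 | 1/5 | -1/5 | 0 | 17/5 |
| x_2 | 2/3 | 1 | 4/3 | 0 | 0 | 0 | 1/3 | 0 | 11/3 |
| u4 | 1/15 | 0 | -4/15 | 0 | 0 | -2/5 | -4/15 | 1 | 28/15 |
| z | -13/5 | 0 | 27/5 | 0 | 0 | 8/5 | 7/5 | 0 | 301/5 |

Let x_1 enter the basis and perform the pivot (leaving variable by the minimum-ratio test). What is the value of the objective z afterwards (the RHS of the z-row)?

Ratio test on column x_1 — row 1: (41/5)/(2/5) = 41/2; row 2: entry -1/5 ≤ 0; row 3: (11/3)/(2/3) = 11/2; row 4: (28/15)/(1/15) = 28. Minimum is 11/2 at row 3 (x_2 leaves); pivot element 2/3.
Pivot on row 3; the z-row RHS becomes 301/5 − (-13/5)·(11/2) = 149/2.

149/2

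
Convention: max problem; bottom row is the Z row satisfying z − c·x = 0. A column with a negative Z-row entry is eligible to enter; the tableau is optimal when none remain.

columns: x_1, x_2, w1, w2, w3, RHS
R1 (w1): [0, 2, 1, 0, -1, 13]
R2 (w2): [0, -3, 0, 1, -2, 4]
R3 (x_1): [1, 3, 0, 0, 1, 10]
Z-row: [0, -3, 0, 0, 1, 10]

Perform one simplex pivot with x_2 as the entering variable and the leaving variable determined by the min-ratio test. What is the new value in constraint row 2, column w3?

-1

Ratio test on column x_2 — row 1: 13/2 = 13/2; row 2: entry -3 ≤ 0; row 3: 10/3 = 10/3. Minimum is 10/3 at row 3 (x_1 leaves); pivot element 3.
Divide row 3 by 3; eliminate column x_2 from the other rows.
Row 2 update in column w3: -2 − (-3)·(1/3) = -1.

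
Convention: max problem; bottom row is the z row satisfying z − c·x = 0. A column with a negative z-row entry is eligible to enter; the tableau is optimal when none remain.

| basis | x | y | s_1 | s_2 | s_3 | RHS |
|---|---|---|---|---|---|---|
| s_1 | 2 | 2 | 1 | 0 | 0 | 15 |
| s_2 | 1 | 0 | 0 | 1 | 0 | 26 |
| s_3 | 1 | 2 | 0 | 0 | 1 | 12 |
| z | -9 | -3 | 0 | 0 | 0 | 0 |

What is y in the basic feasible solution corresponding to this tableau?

0

y is not in the basis, so in the current basic feasible solution y = 0.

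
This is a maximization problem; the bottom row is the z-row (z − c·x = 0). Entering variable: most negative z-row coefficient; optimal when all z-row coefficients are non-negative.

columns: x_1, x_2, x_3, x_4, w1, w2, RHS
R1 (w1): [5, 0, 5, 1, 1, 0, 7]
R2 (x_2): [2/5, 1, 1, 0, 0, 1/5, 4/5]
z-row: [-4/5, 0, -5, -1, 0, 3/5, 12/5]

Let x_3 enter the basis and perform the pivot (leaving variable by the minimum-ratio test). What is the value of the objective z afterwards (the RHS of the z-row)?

Ratio test on column x_3 — row 1: 7/5 = 7/5; row 2: (4/5)/1 = 4/5. Minimum is 4/5 at row 2 (x_2 leaves); pivot element 1.
Pivot on row 2; the z-row RHS becomes 12/5 − (-5)·(4/5) = 32/5.

32/5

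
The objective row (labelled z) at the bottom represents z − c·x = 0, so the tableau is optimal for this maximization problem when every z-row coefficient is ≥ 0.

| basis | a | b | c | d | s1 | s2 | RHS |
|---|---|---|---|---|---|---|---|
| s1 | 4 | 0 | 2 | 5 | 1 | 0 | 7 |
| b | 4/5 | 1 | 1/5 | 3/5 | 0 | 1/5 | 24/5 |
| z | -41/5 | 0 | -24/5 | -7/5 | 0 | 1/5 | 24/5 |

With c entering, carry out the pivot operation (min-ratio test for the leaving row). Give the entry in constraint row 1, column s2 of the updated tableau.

Ratio test on column c — row 1: 7/2 = 7/2; row 2: (24/5)/(1/5) = 24. Minimum is 7/2 at row 1 (s1 leaves); pivot element 2.
Divide row 1 by 2; eliminate column c from the other rows.
In the new row 1, the s2 entry is the old entry divided by the pivot: 0/2 = 0.

0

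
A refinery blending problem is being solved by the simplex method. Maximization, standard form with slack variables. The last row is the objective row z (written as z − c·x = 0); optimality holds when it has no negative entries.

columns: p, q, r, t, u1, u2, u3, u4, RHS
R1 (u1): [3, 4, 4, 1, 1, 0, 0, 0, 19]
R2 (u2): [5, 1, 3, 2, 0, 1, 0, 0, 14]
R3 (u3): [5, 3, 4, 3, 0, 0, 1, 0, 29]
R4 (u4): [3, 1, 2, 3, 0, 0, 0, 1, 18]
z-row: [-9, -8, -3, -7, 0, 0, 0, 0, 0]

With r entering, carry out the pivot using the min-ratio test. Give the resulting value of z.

Ratio test on column r — row 1: 19/4 = 19/4; row 2: 14/3 = 14/3; row 3: 29/4 = 29/4; row 4: 18/2 = 9. Minimum is 14/3 at row 2 (u2 leaves); pivot element 3.
Pivot on row 2; the z-row RHS becomes 0 − (-3)·(14/3) = 14.

14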